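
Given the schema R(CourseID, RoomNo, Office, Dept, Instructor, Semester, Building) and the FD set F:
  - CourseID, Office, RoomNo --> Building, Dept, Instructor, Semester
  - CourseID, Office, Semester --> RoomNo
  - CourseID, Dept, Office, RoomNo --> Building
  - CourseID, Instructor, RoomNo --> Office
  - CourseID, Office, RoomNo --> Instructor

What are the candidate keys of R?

No FD produces {CourseID}, so it must be in every candidate key.
{CourseID, Instructor, RoomNo}⁺ = {Building, CourseID, Dept, Instructor, Office, RoomNo, Semester} — all of the relation — so {CourseID, Instructor, RoomNo} is a candidate key.
{CourseID, Office, RoomNo}⁺ = {Building, CourseID, Dept, Instructor, Office, RoomNo, Semester} — all of the relation — so {CourseID, Office, RoomNo} is a candidate key.
{CourseID, Office, Semester}⁺ = {Building, CourseID, Dept, Instructor, Office, RoomNo, Semester} — all of the relation — so {CourseID, Office, Semester} is a candidate key.
These are minimal and exhaustive — every other superkey contains one of them.

{CourseID, Instructor, RoomNo}, {CourseID, Office, RoomNo}, {CourseID, Office, Semester}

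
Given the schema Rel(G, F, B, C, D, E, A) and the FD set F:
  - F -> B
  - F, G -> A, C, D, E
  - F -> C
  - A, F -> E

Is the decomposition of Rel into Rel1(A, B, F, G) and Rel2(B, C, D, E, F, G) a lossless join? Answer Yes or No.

The shared attributes are {B, F, G} and {B, F, G}⁺ = {A, B, C, D, E, F, G}.
This includes all of Rel1, so the common attributes are a superkey of Rel1 — the join is lossless.

Yes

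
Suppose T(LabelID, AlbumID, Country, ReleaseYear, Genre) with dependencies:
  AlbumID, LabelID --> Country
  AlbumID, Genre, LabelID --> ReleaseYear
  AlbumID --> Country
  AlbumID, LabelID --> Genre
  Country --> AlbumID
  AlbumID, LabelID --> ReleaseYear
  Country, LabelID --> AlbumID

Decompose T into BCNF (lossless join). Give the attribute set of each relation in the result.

{AlbumID, Country}; {AlbumID, Genre, LabelID, ReleaseYear}

Candidate keys of the original relation: {AlbumID, LabelID}, {Country, LabelID}.
In {AlbumID, Country, Genre, LabelID, ReleaseYear}, {AlbumID} is not a superkey ({AlbumID}⁺ restricted to this set is {AlbumID, Country}), so split on AlbumID --> Country into {AlbumID, Country} and {AlbumID, Genre, LabelID, ReleaseYear}.
{AlbumID, Country} has no BCNF violation.
{AlbumID, Genre, LabelID, ReleaseYear} has no BCNF violation.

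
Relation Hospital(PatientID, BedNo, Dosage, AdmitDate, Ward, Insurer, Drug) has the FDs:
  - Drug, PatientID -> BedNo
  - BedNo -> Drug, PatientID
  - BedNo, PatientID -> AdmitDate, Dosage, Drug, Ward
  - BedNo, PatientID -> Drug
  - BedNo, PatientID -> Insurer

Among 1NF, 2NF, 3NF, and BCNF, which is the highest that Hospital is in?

BCNF

Candidate keys: {BedNo}, {Drug, PatientID}. Prime attributes: {BedNo, Drug, PatientID}.
Each dependency's left side is a superkey — BCNF holds.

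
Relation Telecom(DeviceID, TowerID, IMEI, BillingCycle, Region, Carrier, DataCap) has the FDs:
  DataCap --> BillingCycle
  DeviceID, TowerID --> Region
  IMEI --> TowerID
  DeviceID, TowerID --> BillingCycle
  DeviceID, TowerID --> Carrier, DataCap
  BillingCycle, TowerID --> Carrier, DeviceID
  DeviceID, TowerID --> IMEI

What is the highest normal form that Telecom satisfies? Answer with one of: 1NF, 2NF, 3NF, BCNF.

Candidate keys: {BillingCycle, IMEI}, {BillingCycle, TowerID}, {DataCap, IMEI}, {DataCap, TowerID}, {DeviceID, IMEI}, {DeviceID, TowerID}. Prime attributes: {BillingCycle, DataCap, DeviceID, IMEI, TowerID}.
DataCap --> BillingCycle: {DataCap}⁺ = {BillingCycle, DataCap}, which is not all of the attributes, so the left side is not a superkey — BCNF is violated.
Its right-hand attributes {BillingCycle} are all prime, as are those of every other non-superkey FD — the relation is in 3NF.

3NF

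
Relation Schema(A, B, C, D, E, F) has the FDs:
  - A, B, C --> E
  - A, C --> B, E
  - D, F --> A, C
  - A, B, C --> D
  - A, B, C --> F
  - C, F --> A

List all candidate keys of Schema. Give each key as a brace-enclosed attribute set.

{A, C}, {C, F}, {D, F}

{A, C} is a candidate key since {A, C}⁺ = {A, B, C, D, E, F} covers every attribute.
{C, F} is a candidate key since {C, F}⁺ = {A, B, C, D, E, F} covers every attribute.
{D, F} is a candidate key since {D, F}⁺ = {A, B, C, D, E, F} covers every attribute.
No proper subset of any of these is a key, and no other minimal superkey exists.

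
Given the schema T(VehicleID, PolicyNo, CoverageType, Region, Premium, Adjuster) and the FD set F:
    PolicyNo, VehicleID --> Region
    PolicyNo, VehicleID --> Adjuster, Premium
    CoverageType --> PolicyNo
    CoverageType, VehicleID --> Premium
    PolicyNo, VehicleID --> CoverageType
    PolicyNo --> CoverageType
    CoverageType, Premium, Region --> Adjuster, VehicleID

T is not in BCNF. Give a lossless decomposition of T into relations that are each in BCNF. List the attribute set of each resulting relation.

{Adjuster, CoverageType, Premium, Region, VehicleID}; {CoverageType, PolicyNo}

Candidate keys of the original relation: {CoverageType, Premium, Region}, {CoverageType, VehicleID}, {PolicyNo, Premium, Region}, {PolicyNo, VehicleID}.
Within {Adjuster, CoverageType, PolicyNo, Premium, Region, VehicleID}: {CoverageType}⁺ ∩ {Adjuster, CoverageType, PolicyNo, Premium, Region, VehicleID} = {CoverageType, PolicyNo}, not the whole set, so CoverageType --> PolicyNo violates BCNF; decompose into {CoverageType, PolicyNo} and {Adjuster, CoverageType, Premium, Region, VehicleID}.
{CoverageType, PolicyNo} is in BCNF.
{Adjuster, CoverageType, Premium, Region, VehicleID} is in BCNF.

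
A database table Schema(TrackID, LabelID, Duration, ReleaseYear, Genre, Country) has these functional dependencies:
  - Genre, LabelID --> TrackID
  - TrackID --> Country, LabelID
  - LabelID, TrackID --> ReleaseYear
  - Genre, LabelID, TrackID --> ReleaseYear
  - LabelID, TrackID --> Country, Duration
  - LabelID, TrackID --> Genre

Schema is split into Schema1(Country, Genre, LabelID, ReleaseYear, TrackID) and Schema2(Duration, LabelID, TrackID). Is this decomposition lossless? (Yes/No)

Yes

Schema1 ∩ Schema2 = {LabelID, TrackID}; its closure under F is {Country, Duration, Genre, LabelID, ReleaseYear, TrackID}.
This includes all of Schema1, so the common attributes are a superkey of Schema1 — the join is lossless.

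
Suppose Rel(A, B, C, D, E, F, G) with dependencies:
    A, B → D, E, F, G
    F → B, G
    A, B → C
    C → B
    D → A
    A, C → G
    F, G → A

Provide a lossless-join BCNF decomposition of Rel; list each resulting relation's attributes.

Candidate keys of the original relation: {A, B}, {A, C}, {B, D}, {C, D}, {F}.
Within {A, B, C, D, E, F, G}: {C}⁺ ∩ {A, B, C, D, E, F, G} = {B, C}, not the whole set, so C → B violates BCNF; decompose into {B, C} and {A, C, D, E, F, G}.
{B, C} is in BCNF.
Within {A, C, D, E, F, G}: {D}⁺ ∩ {A, C, D, E, F, G} = {A, D}, not the whole set, so D → A violates BCNF; decompose into {A, D} and {C, D, E, F, G}.
{A, D} is in BCNF.
{C, D, E, F, G} is in BCNF.

{A, D}; {B, C}; {C, D, E, F, G}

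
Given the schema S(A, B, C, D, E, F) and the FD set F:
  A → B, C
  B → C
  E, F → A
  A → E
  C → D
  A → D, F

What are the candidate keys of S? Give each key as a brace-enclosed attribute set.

Closure of {A} is {A, B, C, D, E, F}, the whole schema; {A} is a candidate key.
Closure of {E, F} is {A, B, C, D, E, F}, the whole schema; {E, F} is a candidate key.
No proper subset of any of these is a key, and no other minimal superkey exists.

{A}, {E, F}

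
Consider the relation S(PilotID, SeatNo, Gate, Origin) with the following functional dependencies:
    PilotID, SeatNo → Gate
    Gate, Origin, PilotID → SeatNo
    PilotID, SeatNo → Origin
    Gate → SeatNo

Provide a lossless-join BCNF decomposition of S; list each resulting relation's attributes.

{Gate, Origin, PilotID}; {Gate, SeatNo}

Candidate keys of the original relation: {Gate, PilotID}, {PilotID, SeatNo}.
Within {Gate, Origin, PilotID, SeatNo}: {Gate}⁺ ∩ {Gate, Origin, PilotID, SeatNo} = {Gate, SeatNo}, not the whole set, so Gate → SeatNo violates BCNF; decompose into {Gate, SeatNo} and {Gate, Origin, PilotID}.
{Gate, SeatNo}: every determinant is a superkey — BCNF.
{Gate, Origin, PilotID}: every determinant is a superkey — BCNF.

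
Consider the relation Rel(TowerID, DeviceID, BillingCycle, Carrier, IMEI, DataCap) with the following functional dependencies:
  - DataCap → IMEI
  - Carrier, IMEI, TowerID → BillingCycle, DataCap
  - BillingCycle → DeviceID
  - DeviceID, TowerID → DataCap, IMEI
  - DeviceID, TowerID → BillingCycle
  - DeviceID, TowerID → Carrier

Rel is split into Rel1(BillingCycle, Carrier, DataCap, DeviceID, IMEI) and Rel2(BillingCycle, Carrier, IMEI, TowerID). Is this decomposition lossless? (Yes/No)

The shared attributes are {BillingCycle, Carrier, IMEI} and {BillingCycle, Carrier, IMEI}⁺ = {BillingCycle, Carrier, DeviceID, IMEI}.
Rel1 ⊄ {BillingCycle, Carrier, DeviceID, IMEI} and Rel2 ⊄ {BillingCycle, Carrier, DeviceID, IMEI}, so the split is lossy.

No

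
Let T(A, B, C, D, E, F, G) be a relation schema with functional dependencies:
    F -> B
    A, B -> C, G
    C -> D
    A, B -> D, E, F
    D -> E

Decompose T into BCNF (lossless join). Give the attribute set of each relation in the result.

{A, C, F, G}; {B, F}; {C, D}; {D, E}

Candidate keys of the original relation: {A, B}, {A, F}.
In {A, B, C, D, E, F, G}, {F} is not a superkey ({F}⁺ restricted to this set is {B, F}), so split on F -> B into {B, F} and {A, C, D, E, F, G}.
{B, F} is in BCNF.
In {A, C, D, E, F, G}, {C} is not a superkey ({C}⁺ restricted to this set is {C, D, E}), so split on C -> D, E into {C, D, E} and {A, C, F, G}.
In {C, D, E}, {D} is not a superkey ({D}⁺ restricted to this set is {D, E}), so split on D -> E into {D, E} and {C, D}.
{D, E} is in BCNF.
{C, D} is in BCNF.
{A, C, F, G} is in BCNF.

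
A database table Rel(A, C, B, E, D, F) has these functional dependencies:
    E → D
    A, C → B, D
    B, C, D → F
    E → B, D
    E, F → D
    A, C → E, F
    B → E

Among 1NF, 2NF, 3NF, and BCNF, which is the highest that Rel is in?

2NF

Candidate key: {A, C}. Prime attributes: {A, C}.
E → D breaks BCNF: {E}⁺ = {B, D, E}, so {E} is not a superkey.
Because {D} is non-prime and the left side of E → D is not a superkey, the relation is not in 3NF.
Checking every proper subset of each key, none determines a non-prime attribute — 2NF is satisfied.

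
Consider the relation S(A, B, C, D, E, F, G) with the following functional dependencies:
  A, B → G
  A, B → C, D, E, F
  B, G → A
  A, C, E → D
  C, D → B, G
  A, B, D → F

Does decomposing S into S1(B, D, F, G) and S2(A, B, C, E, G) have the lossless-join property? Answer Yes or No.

The shared attributes are {B, G} and {B, G}⁺ = {A, B, C, D, E, F, G}.
S1 is contained in that closure, so S1 ∩ S2 → S1 holds and the join is lossless.

Yes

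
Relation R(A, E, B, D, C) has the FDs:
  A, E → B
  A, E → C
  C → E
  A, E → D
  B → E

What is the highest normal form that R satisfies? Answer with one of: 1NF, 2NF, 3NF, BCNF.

Candidate keys: {A, B}, {A, C}, {A, E}. Prime attributes: {A, B, C, E}.
For C → E we have {C}⁺ = {C, E}; {C} is not a superkey, so BCNF fails.
Since {E} ⊆ prime attributes and every other non-superkey FD also has a prime right side, the schema is in 3NF.

3NF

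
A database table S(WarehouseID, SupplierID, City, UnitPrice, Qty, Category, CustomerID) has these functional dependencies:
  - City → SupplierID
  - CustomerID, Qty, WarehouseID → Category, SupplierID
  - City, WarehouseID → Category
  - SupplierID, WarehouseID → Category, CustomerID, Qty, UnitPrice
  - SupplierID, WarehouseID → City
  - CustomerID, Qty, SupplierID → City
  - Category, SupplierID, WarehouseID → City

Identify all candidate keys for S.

{City, WarehouseID}, {CustomerID, Qty, WarehouseID}, {SupplierID, WarehouseID}

{WarehouseID} never appears on the right of any FD, so every key must include it.
{City, WarehouseID} is a candidate key since {City, WarehouseID}⁺ = {Category, City, CustomerID, Qty, SupplierID, UnitPrice, WarehouseID} covers every attribute.
{SupplierID, WarehouseID} is a candidate key since {SupplierID, WarehouseID}⁺ = {Category, City, CustomerID, Qty, SupplierID, UnitPrice, WarehouseID} covers every attribute.
{CustomerID, Qty, WarehouseID} is a candidate key since {CustomerID, Qty, WarehouseID}⁺ = {Category, City, CustomerID, Qty, SupplierID, UnitPrice, WarehouseID} covers every attribute.
No proper subset of any of these is a key, and no other minimal superkey exists.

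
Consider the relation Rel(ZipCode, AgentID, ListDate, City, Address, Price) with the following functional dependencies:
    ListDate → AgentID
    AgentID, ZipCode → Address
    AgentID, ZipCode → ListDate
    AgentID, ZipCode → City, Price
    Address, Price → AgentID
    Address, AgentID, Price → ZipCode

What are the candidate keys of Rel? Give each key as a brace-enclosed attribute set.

{Address, Price}, {AgentID, ZipCode}, {ListDate, ZipCode}

{Address, Price} is a candidate key since {Address, Price}⁺ = {Address, AgentID, City, ListDate, Price, ZipCode} covers every attribute.
{AgentID, ZipCode} is a candidate key since {AgentID, ZipCode}⁺ = {Address, AgentID, City, ListDate, Price, ZipCode} covers every attribute.
{ListDate, ZipCode} is a candidate key since {ListDate, ZipCode}⁺ = {Address, AgentID, City, ListDate, Price, ZipCode} covers every attribute.
These are minimal and exhaustive — every other superkey contains one of them.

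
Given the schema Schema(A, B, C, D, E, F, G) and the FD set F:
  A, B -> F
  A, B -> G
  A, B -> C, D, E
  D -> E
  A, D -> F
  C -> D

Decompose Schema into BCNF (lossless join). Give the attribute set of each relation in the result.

{A, B, C, G}; {A, D, F}; {C, D}; {D, E}

Candidate key of the original relation: {A, B}.
In {A, B, C, D, E, F, G}, {D} is not a superkey ({D}⁺ restricted to this set is {D, E}), so split on D -> E into {D, E} and {A, B, C, D, F, G}.
{D, E}: every determinant is a superkey — BCNF.
In {A, B, C, D, F, G}, {A, D} is not a superkey ({A, D}⁺ restricted to this set is {A, D, F}), so split on A, D -> F into {A, D, F} and {A, B, C, D, G}.
{A, D, F}: every determinant is a superkey — BCNF.
In {A, B, C, D, G}, {C} is not a superkey ({C}⁺ restricted to this set is {C, D}), so split on C -> D into {C, D} and {A, B, C, G}.
{C, D}: every determinant is a superkey — BCNF.
{A, B, C, G}: every determinant is a superkey — BCNF.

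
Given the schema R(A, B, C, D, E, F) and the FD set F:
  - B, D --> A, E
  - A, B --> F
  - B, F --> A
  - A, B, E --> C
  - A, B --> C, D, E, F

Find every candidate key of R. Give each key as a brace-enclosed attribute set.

{A, B}, {B, D}, {B, F}

No FD produces {B}, so it must be in every candidate key.
Closure of {A, B} is {A, B, C, D, E, F}, the whole schema; {A, B} is a candidate key.
Closure of {B, D} is {A, B, C, D, E, F}, the whole schema; {B, D} is a candidate key.
Closure of {B, F} is {A, B, C, D, E, F}, the whole schema; {B, F} is a candidate key.
These are minimal and exhaustive — every other superkey contains one of them.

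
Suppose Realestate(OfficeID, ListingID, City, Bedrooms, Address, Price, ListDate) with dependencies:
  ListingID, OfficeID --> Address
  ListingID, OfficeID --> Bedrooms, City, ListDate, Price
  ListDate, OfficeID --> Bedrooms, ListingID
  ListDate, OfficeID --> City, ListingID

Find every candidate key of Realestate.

{ListDate, OfficeID}, {ListingID, OfficeID}

{OfficeID} never appears on the right of any FD, so every key must include it.
{ListDate, OfficeID}⁺ = {Address, Bedrooms, City, ListDate, ListingID, OfficeID, Price} — all of the relation — so {ListDate, OfficeID} is a candidate key.
{ListingID, OfficeID}⁺ = {Address, Bedrooms, City, ListDate, ListingID, OfficeID, Price} — all of the relation — so {ListingID, OfficeID} is a candidate key.
These are minimal and exhaustive — every other superkey contains one of them.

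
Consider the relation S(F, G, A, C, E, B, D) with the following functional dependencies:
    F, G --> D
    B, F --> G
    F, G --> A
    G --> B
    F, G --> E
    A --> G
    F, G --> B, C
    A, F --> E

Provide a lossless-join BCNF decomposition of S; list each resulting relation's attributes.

Candidate keys of the original relation: {A, F}, {B, F}, {F, G}.
In {A, B, C, D, E, F, G}, {G} is not a superkey ({G}⁺ restricted to this set is {B, G}), so split on G --> B into {B, G} and {A, C, D, E, F, G}.
{B, G} has no BCNF violation.
In {A, C, D, E, F, G}, {A} is not a superkey ({A}⁺ restricted to this set is {A, G}), so split on A --> G into {A, G} and {A, C, D, E, F}.
{A, G} has no BCNF violation.
{A, C, D, E, F} has no BCNF violation.

{A, C, D, E, F}; {A, G}; {B, G}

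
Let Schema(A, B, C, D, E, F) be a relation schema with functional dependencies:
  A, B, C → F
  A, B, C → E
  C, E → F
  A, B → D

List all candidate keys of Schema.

Attributes never on any right-hand side: {A, B, C} — every candidate key must contain all of them.
{A, B, C}⁺ = {A, B, C, D, E, F}, which is every attribute, so {A, B, C} is a candidate key.
No other minimal set has full closure, so this is the only candidate key.

{A, B, C}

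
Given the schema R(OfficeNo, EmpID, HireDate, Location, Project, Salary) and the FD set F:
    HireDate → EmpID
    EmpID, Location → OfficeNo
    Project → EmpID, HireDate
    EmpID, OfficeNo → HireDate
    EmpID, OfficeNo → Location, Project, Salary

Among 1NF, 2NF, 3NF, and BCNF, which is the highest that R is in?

3NF

Candidate keys: {EmpID, Location}, {EmpID, OfficeNo}, {HireDate, Location}, {HireDate, OfficeNo}, {Location, Project}, {OfficeNo, Project}. Prime attributes: {EmpID, HireDate, Location, OfficeNo, Project}.
For HireDate → EmpID we have {HireDate}⁺ = {EmpID, HireDate}; {HireDate} is not a superkey, so BCNF fails.
But every attribute on its right side ({EmpID}) is prime, and the same holds for every other non-superkey FD, so 3NF still holds.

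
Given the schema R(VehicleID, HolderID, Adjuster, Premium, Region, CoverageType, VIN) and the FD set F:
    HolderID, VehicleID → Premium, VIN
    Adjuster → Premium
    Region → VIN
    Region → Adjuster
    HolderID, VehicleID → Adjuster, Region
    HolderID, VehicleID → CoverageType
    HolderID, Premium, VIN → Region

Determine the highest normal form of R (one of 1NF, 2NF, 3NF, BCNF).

Candidate key: {HolderID, VehicleID}. Prime attributes: {HolderID, VehicleID}.
Adjuster → Premium: {Adjuster}⁺ = {Adjuster, Premium}, which is not all of the attributes, so the left side is not a superkey — BCNF is violated.
Adjuster → Premium has non-prime {Premium} on the right and a non-superkey on the left, so 3NF fails.
No non-prime attribute depends on a proper subset of any candidate key, so 2NF holds.

2NF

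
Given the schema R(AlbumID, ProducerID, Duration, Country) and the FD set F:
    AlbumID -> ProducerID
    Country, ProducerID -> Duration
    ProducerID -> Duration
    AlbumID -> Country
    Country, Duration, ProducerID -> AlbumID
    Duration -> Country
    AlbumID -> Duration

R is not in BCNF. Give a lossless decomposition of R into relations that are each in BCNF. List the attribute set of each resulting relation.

{AlbumID, Duration, ProducerID}; {Country, Duration}

Candidate keys of the original relation: {AlbumID}, {ProducerID}.
In {AlbumID, Country, Duration, ProducerID}, {Duration} is not a superkey ({Duration}⁺ restricted to this set is {Country, Duration}), so split on Duration -> Country into {Country, Duration} and {AlbumID, Duration, ProducerID}.
{Country, Duration} is in BCNF.
{AlbumID, Duration, ProducerID} is in BCNF.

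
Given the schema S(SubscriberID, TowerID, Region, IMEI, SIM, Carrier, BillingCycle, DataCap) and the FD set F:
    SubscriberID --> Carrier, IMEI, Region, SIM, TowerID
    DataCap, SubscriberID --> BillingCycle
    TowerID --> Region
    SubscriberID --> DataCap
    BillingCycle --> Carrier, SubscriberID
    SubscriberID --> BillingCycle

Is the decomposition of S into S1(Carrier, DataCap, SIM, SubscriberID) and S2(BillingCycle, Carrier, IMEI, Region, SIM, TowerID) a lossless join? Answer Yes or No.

The shared attributes are {Carrier, SIM} and {Carrier, SIM}⁺ = {Carrier, SIM}.
S1 ⊄ {Carrier, SIM} and S2 ⊄ {Carrier, SIM}, so the split is lossy.

No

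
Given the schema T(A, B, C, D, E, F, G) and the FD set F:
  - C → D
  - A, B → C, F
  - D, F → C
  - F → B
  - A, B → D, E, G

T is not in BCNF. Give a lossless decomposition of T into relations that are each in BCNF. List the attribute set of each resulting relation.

Candidate keys of the original relation: {A, B}, {A, F}.
Within {A, B, C, D, E, F, G}: {C}⁺ ∩ {A, B, C, D, E, F, G} = {C, D}, not the whole set, so C → D violates BCNF; decompose into {C, D} and {A, B, C, E, F, G}.
{C, D} is in BCNF.
Within {A, B, C, E, F, G}: {F}⁺ ∩ {A, B, C, E, F, G} = {B, F}, not the whole set, so F → B violates BCNF; decompose into {B, F} and {A, C, E, F, G}.
{B, F} is in BCNF.
{A, C, E, F, G} is in BCNF.

{A, C, E, F, G}; {B, F}; {C, D}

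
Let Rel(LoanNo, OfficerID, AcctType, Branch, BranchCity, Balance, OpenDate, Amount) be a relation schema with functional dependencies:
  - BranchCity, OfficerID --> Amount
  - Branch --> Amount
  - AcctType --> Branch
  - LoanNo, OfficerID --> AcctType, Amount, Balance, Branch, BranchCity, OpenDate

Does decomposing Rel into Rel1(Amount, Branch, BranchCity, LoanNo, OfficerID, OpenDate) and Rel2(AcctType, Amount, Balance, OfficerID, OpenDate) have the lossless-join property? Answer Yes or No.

Rel1 ∩ Rel2 = {Amount, OfficerID, OpenDate}; its closure under F is {Amount, OfficerID, OpenDate}.
Neither Rel1 nor Rel2 is contained in that closure, so the decomposition is lossy.

No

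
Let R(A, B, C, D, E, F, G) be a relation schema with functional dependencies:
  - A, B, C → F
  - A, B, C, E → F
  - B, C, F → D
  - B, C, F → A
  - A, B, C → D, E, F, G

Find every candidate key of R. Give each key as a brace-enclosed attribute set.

{A, B, C}, {B, C, F}

Attributes never on any right-hand side: {B, C} — every candidate key must contain all of them.
{A, B, C}⁺ = {A, B, C, D, E, F, G} — all of the relation — so {A, B, C} is a candidate key.
{B, C, F}⁺ = {A, B, C, D, E, F, G} — all of the relation — so {B, C, F} is a candidate key.
No proper subset of any of these is a key, and no other minimal superkey exists.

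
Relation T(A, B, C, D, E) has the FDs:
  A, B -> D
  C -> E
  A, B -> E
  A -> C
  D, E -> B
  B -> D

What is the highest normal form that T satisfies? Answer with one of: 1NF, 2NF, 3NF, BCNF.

Candidate keys: {A, B}, {A, D}. Prime attributes: {A, B, D}.
C -> E: {C}⁺ = {C, E}, which is not all of the attributes, so the left side is not a superkey — BCNF is violated.
C -> E determines the non-prime attribute {E} from a non-superkey — 3NF is violated.
Since {A} ⊂ {A, B} and {A}⁺ ⊇ {C, E} with {C, E} non-prime, there is a partial dependency; 2NF fails.

1NF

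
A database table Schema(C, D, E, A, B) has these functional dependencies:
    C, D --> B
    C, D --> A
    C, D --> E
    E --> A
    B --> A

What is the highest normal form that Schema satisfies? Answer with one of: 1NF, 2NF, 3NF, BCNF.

Candidate key: {C, D}. Prime attributes: {C, D}.
E --> A: {E}⁺ = {A, E}, which is not all of the attributes, so the left side is not a superkey — BCNF is violated.
E --> A determines the non-prime attribute {A} from a non-superkey — 3NF is violated.
No non-prime attribute depends on a proper subset of any candidate key, so 2NF holds.

2NF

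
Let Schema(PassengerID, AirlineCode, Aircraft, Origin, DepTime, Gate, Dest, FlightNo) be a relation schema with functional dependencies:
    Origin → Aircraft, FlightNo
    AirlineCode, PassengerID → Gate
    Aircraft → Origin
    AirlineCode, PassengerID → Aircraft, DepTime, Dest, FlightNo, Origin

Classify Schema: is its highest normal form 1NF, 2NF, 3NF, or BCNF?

Candidate key: {AirlineCode, PassengerID}. Prime attributes: {AirlineCode, PassengerID}.
Origin → Aircraft, FlightNo: {Origin}⁺ = {Aircraft, FlightNo, Origin}, which is not all of the attributes, so the left side is not a superkey — BCNF is violated.
Origin → Aircraft, FlightNo determines the non-prime attributes {Aircraft, FlightNo} from a non-superkey — 3NF is violated.
No proper subset of a key has a non-prime attribute in its closure, so there is no partial dependency; 2NF holds.

2NF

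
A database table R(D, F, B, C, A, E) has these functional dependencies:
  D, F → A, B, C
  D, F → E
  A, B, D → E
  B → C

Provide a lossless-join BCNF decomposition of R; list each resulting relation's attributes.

{A, B, D, E}; {A, B, D, F}; {B, C}

Candidate key of the original relation: {D, F}.
Within {A, B, C, D, E, F}: {A, B, D}⁺ ∩ {A, B, C, D, E, F} = {A, B, C, D, E}, not the whole set, so A, B, D → C, E violates BCNF; decompose into {A, B, C, D, E} and {A, B, D, F}.
Within {A, B, C, D, E}: {B}⁺ ∩ {A, B, C, D, E} = {B, C}, not the whole set, so B → C violates BCNF; decompose into {B, C} and {A, B, D, E}.
{B, C}: every determinant is a superkey — BCNF.
{A, B, D, E}: every determinant is a superkey — BCNF.
{A, B, D, F}: every determinant is a superkey — BCNF.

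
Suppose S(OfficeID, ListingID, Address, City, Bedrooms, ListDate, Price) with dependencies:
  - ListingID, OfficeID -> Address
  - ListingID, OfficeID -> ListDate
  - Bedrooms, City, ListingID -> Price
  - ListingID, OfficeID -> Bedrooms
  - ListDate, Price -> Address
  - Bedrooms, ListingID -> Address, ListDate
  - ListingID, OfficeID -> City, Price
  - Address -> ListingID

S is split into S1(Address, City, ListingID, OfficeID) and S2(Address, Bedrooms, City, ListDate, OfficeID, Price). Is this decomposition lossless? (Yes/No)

Common attributes: {Address, City, OfficeID}; their closure is {Address, Bedrooms, City, ListDate, ListingID, OfficeID, Price}.
Since S1 ⊆ {Address, Bedrooms, City, ListDate, ListingID, OfficeID, Price}, the intersection is a superkey of S1; the decomposition is lossless.

Yes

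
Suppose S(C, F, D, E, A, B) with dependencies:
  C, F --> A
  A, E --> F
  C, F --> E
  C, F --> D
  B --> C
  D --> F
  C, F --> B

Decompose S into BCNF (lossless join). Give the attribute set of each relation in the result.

{A, B, D, E}; {A, E, F}; {B, C}

Candidate keys of the original relation: {A, B, E}, {A, C, E}, {B, D}, {B, F}, {C, D}, {C, F}.
In {A, B, C, D, E, F}, {A, E} is not a superkey ({A, E}⁺ restricted to this set is {A, E, F}), so split on A, E --> F into {A, E, F} and {A, B, C, D, E}.
{A, E, F}: every determinant is a superkey — BCNF.
In {A, B, C, D, E}, {B} is not a superkey ({B}⁺ restricted to this set is {B, C}), so split on B --> C into {B, C} and {A, B, D, E}.
{B, C}: every determinant is a superkey — BCNF.
{A, B, D, E}: every determinant is a superkey — BCNF.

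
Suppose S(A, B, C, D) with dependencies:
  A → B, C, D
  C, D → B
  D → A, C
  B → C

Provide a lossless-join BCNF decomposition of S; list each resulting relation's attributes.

Candidate keys of the original relation: {A}, {D}.
{A, B, C, D}: {B} determines {B, C} here but is not a superkey — split on B → C, giving {B, C} and {A, B, D}.
{B, C} has no BCNF violation.
{A, B, D} has no BCNF violation.

{A, B, D}; {B, C}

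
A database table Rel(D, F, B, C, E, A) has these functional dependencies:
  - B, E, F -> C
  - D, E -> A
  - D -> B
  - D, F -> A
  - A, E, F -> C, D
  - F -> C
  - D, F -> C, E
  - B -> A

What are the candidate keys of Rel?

{A, E, F}, {B, E, F}, {D, F}

{F} never appears on the right of any FD, so every key must include it.
{D, F} is a candidate key since {D, F}⁺ = {A, B, C, D, E, F} covers every attribute.
{A, E, F} is a candidate key since {A, E, F}⁺ = {A, B, C, D, E, F} covers every attribute.
{B, E, F} is a candidate key since {B, E, F}⁺ = {A, B, C, D, E, F} covers every attribute.
Any other superkey properly contains one of these, so there are no further candidate keys.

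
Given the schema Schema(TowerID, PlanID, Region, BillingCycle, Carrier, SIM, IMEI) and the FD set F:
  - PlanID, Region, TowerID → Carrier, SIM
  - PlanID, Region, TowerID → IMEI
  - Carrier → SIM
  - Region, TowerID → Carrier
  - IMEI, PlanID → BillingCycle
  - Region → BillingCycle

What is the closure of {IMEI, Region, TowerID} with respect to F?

{BillingCycle, Carrier, IMEI, Region, SIM, TowerID}

Start with {IMEI, Region, TowerID}.
Region, TowerID → Carrier applies; add {Carrier} → now {Carrier, IMEI, Region, TowerID}.
Region → BillingCycle applies; add {BillingCycle} → now {BillingCycle, Carrier, IMEI, Region, TowerID}.
Carrier → SIM applies; add {SIM} → now {BillingCycle, Carrier, IMEI, Region, SIM, TowerID}.
No further FD applies.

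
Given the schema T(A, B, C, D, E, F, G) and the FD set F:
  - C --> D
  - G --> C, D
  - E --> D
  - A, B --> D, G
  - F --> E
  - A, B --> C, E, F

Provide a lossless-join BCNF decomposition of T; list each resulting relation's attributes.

{A, B, F, G}; {C, D}; {C, G}; {E, F}

Candidate key of the original relation: {A, B}.
In {A, B, C, D, E, F, G}, {C} is not a superkey ({C}⁺ restricted to this set is {C, D}), so split on C --> D into {C, D} and {A, B, C, E, F, G}.
{C, D} is in BCNF.
In {A, B, C, E, F, G}, {G} is not a superkey ({G}⁺ restricted to this set is {C, G}), so split on G --> C into {C, G} and {A, B, E, F, G}.
{C, G} is in BCNF.
In {A, B, E, F, G}, {F} is not a superkey ({F}⁺ restricted to this set is {E, F}), so split on F --> E into {E, F} and {A, B, F, G}.
{E, F} is in BCNF.
{A, B, F, G} is in BCNF.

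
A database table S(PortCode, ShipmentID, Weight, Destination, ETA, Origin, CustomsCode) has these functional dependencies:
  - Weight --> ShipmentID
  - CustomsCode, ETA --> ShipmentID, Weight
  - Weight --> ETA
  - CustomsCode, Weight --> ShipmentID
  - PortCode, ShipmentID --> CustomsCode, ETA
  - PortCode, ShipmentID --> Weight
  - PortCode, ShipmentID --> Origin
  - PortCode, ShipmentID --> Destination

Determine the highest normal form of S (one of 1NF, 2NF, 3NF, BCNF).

Candidate keys: {CustomsCode, ETA, PortCode}, {PortCode, ShipmentID}, {PortCode, Weight}. Prime attributes: {CustomsCode, ETA, PortCode, ShipmentID, Weight}.
Weight --> ShipmentID breaks BCNF: {Weight}⁺ = {ETA, ShipmentID, Weight}, so {Weight} is not a superkey.
Since {ShipmentID} ⊆ prime attributes and every other non-superkey FD also has a prime right side, the schema is in 3NF.

3NF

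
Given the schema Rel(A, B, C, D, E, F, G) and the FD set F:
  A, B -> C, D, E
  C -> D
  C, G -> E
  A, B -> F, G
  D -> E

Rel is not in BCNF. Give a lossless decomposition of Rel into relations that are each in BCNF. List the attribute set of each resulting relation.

{A, B, C, F, G}; {C, D}; {D, E}

Candidate key of the original relation: {A, B}.
{A, B, C, D, E, F, G}: {C} determines {C, D, E} here but is not a superkey — split on C -> D, E, giving {C, D, E} and {A, B, C, F, G}.
{C, D, E}: {D} determines {D, E} here but is not a superkey — split on D -> E, giving {D, E} and {C, D}.
{D, E} is in BCNF.
{C, D} is in BCNF.
{A, B, C, F, G} is in BCNF.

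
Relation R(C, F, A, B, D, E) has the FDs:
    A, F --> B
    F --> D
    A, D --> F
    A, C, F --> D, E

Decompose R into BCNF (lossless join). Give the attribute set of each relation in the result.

Candidate keys of the original relation: {A, C, D}, {A, C, F}.
{A, B, C, D, E, F}: {A, F} determines {A, B, D, F} here but is not a superkey — split on A, F --> B, D, giving {A, B, D, F} and {A, C, E, F}.
{A, B, D, F}: {F} determines {D, F} here but is not a superkey — split on F --> D, giving {D, F} and {A, B, F}.
{D, F} has no BCNF violation.
{A, B, F} has no BCNF violation.
{A, C, E, F} has no BCNF violation.

{A, B, F}; {A, C, E, F}; {D, F}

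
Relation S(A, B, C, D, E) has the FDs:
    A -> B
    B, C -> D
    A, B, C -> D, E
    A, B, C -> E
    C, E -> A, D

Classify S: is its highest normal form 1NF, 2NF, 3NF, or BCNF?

Candidate keys: {A, C}, {C, E}. Prime attributes: {A, C, E}.
A -> B breaks BCNF: {A}⁺ = {A, B}, so {A} is not a superkey.
Because {B} is non-prime and the left side of A -> B is not a superkey, the relation is not in 3NF.
The proper key subset {A} of {A, C} determines non-prime {B}, so the relation is not even in 2NF.

1NF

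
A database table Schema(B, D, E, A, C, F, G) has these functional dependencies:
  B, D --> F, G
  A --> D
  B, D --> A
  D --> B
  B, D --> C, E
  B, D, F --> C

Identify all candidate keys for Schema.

{A} is a candidate key since {A}⁺ = {A, B, C, D, E, F, G} covers every attribute.
{D} is a candidate key since {D}⁺ = {A, B, C, D, E, F, G} covers every attribute.
These are minimal and exhaustive — every other superkey contains one of them.

{A}, {D}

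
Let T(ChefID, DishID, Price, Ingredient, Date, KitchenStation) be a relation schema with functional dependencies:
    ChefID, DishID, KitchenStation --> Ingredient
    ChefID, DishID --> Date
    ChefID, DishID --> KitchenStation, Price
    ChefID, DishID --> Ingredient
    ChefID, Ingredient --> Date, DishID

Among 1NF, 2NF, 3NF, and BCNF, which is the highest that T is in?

Candidate keys: {ChefID, DishID}, {ChefID, Ingredient}. Prime attributes: {ChefID, DishID, Ingredient}.
Each dependency's left side is a superkey — BCNF holds.

BCNF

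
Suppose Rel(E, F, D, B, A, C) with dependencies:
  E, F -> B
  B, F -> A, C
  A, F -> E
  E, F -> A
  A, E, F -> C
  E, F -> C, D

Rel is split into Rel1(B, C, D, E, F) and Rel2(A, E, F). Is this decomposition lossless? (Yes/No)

Rel1 ∩ Rel2 = {E, F}; its closure under F is {A, B, C, D, E, F}.
Rel1 is contained in that closure, so Rel1 ∩ Rel2 -> Rel1 holds and the join is lossless.

Yes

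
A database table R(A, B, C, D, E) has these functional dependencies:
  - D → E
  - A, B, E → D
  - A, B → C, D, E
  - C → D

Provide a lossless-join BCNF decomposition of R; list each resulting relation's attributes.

{A, B, C}; {C, D}; {D, E}

Candidate key of the original relation: {A, B}.
{A, B, C, D, E}: {D} determines {D, E} here but is not a superkey — split on D → E, giving {D, E} and {A, B, C, D}.
{D, E} has no BCNF violation.
{A, B, C, D}: {C} determines {C, D} here but is not a superkey — split on C → D, giving {C, D} and {A, B, C}.
{C, D} has no BCNF violation.
{A, B, C} has no BCNF violation.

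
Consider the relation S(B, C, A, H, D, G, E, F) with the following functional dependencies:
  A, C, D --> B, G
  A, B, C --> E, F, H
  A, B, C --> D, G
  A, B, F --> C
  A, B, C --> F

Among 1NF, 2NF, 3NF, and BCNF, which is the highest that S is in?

BCNF

Candidate keys: {A, B, C}, {A, B, F}, {A, C, D}. Prime attributes: {A, B, C, D, F}.
The left-hand side of every FD is a superkey, so BCNF is satisfied.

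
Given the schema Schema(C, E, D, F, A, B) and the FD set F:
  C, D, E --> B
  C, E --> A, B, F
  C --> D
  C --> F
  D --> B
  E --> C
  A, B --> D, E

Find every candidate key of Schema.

{E} is a candidate key since {E}⁺ = {A, B, C, D, E, F} covers every attribute.
{A, B} is a candidate key since {A, B}⁺ = {A, B, C, D, E, F} covers every attribute.
{A, C} is a candidate key since {A, C}⁺ = {A, B, C, D, E, F} covers every attribute.
{A, D} is a candidate key since {A, D}⁺ = {A, B, C, D, E, F} covers every attribute.
No proper subset of any of these is a key, and no other minimal superkey exists.

{A, B}, {A, C}, {A, D}, {E}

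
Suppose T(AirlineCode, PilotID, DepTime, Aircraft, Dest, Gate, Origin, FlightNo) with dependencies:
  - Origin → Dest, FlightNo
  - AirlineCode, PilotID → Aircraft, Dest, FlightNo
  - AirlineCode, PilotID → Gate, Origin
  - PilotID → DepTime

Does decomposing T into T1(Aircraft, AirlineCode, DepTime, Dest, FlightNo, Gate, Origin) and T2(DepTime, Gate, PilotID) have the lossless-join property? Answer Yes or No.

No

T1 ∩ T2 = {DepTime, Gate}; its closure under F is {DepTime, Gate}.
The closure covers neither T1 nor T2 entirely; the join is not lossless.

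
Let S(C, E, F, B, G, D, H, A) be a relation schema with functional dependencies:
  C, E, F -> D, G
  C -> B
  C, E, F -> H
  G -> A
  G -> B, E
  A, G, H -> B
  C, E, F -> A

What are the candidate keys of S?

No FD produces {C, F}, so they must be in every candidate key.
Closure of {C, E, F} is {A, B, C, D, E, F, G, H}, the whole schema; {C, E, F} is a candidate key.
Closure of {C, F, G} is {A, B, C, D, E, F, G, H}, the whole schema; {C, F, G} is a candidate key.
These are minimal and exhaustive — every other superkey contains one of them.

{C, E, F}, {C, F, G}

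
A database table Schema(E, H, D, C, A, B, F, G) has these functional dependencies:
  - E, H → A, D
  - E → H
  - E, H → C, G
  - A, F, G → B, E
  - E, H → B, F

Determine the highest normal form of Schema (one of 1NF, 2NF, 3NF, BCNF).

BCNF

Candidate keys: {A, F, G}, {E}. Prime attributes: {A, E, F, G}.
The left-hand side of every FD is a superkey, so BCNF is satisfied.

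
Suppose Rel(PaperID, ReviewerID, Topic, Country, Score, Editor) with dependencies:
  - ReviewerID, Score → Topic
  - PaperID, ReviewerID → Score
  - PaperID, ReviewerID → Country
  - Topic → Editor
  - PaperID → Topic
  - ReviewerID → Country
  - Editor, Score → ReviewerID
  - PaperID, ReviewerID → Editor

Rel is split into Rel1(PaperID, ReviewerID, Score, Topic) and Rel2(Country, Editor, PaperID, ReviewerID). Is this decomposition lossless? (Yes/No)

Yes

Rel1 ∩ Rel2 = {PaperID, ReviewerID}; its closure under F is {Country, Editor, PaperID, ReviewerID, Score, Topic}.
Rel1 is contained in that closure, so Rel1 ∩ Rel2 → Rel1 holds and the join is lossless.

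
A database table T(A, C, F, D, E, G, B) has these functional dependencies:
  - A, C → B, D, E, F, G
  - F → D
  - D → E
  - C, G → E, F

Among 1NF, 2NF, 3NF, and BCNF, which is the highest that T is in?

2NF

Candidate key: {A, C}. Prime attributes: {A, C}.
F → D: {F}⁺ = {D, E, F}, which is not all of the attributes, so the left side is not a superkey — BCNF is violated.
F → D determines the non-prime attribute {D} from a non-superkey — 3NF is violated.
No proper subset of a key has a non-prime attribute in its closure, so there is no partial dependency; 2NF holds.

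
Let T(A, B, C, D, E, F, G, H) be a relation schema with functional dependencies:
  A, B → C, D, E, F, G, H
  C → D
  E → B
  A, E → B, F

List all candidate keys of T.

No FD produces {A}, so it must be in every candidate key.
Closure of {A, B} is {A, B, C, D, E, F, G, H}, the whole schema; {A, B} is a candidate key.
Closure of {A, E} is {A, B, C, D, E, F, G, H}, the whole schema; {A, E} is a candidate key.
These are minimal and exhaustive — every other superkey contains one of them.

{A, B}, {A, E}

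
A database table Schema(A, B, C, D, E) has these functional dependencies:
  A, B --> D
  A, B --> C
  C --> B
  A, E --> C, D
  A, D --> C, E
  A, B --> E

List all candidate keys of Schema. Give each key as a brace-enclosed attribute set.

{A} never appears on the right of any FD, so every key must include it.
{A, B} is a candidate key since {A, B}⁺ = {A, B, C, D, E} covers every attribute.
{A, C} is a candidate key since {A, C}⁺ = {A, B, C, D, E} covers every attribute.
{A, D} is a candidate key since {A, D}⁺ = {A, B, C, D, E} covers every attribute.
{A, E} is a candidate key since {A, E}⁺ = {A, B, C, D, E} covers every attribute.
These are minimal and exhaustive — every other superkey contains one of them.

{A, B}, {A, C}, {A, D}, {A, E}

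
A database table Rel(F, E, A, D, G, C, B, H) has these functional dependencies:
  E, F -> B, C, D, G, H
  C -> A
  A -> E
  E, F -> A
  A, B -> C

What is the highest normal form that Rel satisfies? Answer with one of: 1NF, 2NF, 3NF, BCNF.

Candidate keys: {A, F}, {C, F}, {E, F}. Prime attributes: {A, C, E, F}.
For C -> A we have {C}⁺ = {A, C, E}; {C} is not a superkey, so BCNF fails.
Its right-hand attributes {A} are all prime, as are those of every other non-superkey FD — the relation is in 3NF.

3NF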